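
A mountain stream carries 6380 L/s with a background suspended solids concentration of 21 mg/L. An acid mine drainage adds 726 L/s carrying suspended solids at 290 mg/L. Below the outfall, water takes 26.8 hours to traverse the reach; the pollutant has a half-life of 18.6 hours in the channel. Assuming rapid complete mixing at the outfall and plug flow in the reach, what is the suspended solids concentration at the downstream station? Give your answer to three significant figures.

Mixed concentration C = ΣQC/ΣQ = (6380·21.00 + 726.0·290.0) / 7106 = 344500/7106 = 48.48 mg/L.
Half-life 18.6 h → k = ln 2 / 18.6 = 0.03727 h⁻¹ = 0.8944 d⁻¹.
First-order decay: C = 48.48·exp(−k·t) = 48.48·0.3683 = 17.86 mg/L.

17.9 mg/L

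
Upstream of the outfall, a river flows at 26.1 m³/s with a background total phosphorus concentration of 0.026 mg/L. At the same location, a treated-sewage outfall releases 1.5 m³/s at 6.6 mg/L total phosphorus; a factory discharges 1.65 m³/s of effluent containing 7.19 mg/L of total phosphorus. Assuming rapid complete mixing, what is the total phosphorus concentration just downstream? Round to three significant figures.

0.767 mg/L

Conservation of mass: C = (26.10·0.02600 + 1.500·6.600 + 1.650·7.190) / 29.25 = 22.44/29.25 = 0.7673 mg/L.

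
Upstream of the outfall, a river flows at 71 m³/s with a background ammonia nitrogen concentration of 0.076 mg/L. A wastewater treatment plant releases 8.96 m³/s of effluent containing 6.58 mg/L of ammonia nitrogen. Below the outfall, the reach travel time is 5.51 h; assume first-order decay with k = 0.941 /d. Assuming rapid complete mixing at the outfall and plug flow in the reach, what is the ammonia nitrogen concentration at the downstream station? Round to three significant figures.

0.648 mg/L

Conservation of mass: C = (71.00·0.07600 + 8.960·6.580) / 79.96 = 64.35/79.96 = 0.8048 mg/L.
Decay over the reach: 0.8048·exp(−kt) = 0.8048·0.8057 = 0.6484 mg/L.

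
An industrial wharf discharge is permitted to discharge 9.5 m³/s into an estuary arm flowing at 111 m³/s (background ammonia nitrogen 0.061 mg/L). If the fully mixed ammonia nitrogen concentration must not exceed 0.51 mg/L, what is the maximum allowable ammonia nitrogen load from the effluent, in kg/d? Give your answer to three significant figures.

Mass balance at the limit: 111.0·0.06100 + 9.500·Cₑ = 120.5·0.51 → Cₑ = 5.756 mg/L.
Load = 9.500 m³/s × 5.756 g/m³ × 86 400 s/d = 4725 kg/d.

4720 kg/d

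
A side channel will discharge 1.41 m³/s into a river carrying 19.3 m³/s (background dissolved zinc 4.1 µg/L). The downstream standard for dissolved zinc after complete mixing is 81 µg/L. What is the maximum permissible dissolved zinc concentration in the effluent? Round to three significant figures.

1130 µg/L

At the limit, (Qr·Cr + Qe·Cₑ)/(Qr + Qe) = 81:
Cₑ = (20.71·81 − 19.30·4.100) / 1.410 = 1134 µg/L.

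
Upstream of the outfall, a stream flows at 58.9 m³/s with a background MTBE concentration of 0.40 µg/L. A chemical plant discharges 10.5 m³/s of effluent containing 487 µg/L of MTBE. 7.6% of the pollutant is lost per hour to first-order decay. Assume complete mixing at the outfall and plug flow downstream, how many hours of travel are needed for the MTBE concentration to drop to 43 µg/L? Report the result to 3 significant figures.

6.87 h

Flow-weighted average: C = (58.90·0.4000 + 10.50·487.0) / 69.40 = 5137/69.40 = 74.02 µg/L.
7.6%/h lost → k = −ln(1 − 0.076) = 0.07904 h⁻¹.
74.02·exp(−k·t) = 43 → t = ln(74.02/43)/k = 24740 s = 6.872 h.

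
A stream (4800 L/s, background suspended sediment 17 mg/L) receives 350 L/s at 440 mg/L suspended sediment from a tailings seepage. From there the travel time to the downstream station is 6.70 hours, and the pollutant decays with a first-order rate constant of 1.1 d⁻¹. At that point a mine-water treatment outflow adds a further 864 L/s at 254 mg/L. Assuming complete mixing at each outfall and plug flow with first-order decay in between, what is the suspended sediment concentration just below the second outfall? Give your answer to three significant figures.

After mixing, C = (4800·17.00 + 350.0·440.0) / 5150 = 235600/5150 = 45.75 mg/L; combined flow 5150 L/s.
After decay, C = 45.75 × e^(−kt) = 45.75 × 0.7356 = 33.65 mg/L.
Second outfall: C = (5150·33.65 + 864.0·254.0)/6014 = 65.31 mg/L.

65.3 mg/L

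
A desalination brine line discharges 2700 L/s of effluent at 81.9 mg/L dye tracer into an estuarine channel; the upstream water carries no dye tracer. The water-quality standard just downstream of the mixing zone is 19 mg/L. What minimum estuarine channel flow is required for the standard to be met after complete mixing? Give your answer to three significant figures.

Set C_mix = 19: (Q·0 + 2700·81.90) / (Q + 2700) = 19
→ Q = 2700·(81.90 − 19)/(19 − 0) = 8938 L/s.

8940 L/s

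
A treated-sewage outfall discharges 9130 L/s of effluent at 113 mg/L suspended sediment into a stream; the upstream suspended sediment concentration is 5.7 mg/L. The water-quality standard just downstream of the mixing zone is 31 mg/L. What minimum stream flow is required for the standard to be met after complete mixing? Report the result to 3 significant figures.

Set C_mix = 31: (Q·5.700 + 9130·113.0) / (Q + 9130) = 31
→ Q = 9130·(113.0 − 31)/(31 − 5.700) = 29590 L/s.

29600 L/s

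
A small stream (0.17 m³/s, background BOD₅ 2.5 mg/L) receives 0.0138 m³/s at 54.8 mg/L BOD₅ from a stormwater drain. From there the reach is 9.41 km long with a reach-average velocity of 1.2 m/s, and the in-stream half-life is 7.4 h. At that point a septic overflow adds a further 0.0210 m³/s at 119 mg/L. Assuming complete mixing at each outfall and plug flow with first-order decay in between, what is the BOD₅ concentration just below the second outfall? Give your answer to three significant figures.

16.9 mg/L

After mixing, C = (0.1700·2.500 + 0.01380·54.80) / 0.1838 = 1.181/0.1838 = 6.427 mg/L; combined flow 0.1838 m³/s.
Travel time t = 9.41·1000 / 1.2 = 7842 s = 2.178 h.
Half-life 7.4 h → k = ln 2 / 7.4 = 0.09367 h⁻¹ = 2.248 d⁻¹.
After decay, C = 6.427 × e^(−kt) = 6.427 × 0.8154 = 5.241 mg/L.
Second outfall: C = (0.1838·5.241 + 0.02100·119.0)/0.2048 = 16.91 mg/L.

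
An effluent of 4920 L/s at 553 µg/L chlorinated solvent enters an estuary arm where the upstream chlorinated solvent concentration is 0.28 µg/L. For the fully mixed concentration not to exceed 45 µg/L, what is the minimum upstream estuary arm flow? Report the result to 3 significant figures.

Set C_mix = 45: (Q·0.2800 + 4920·553.0) / (Q + 4920) = 45
→ Q = 4920·(553.0 − 45)/(45 − 0.2800) = 55890 L/s.

55900 L/s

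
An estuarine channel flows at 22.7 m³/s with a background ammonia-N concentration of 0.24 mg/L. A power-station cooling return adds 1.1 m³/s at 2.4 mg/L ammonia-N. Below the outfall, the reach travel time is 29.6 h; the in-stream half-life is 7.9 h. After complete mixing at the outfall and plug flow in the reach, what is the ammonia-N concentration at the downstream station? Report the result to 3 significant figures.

0.0253 mg/L

After mixing, C = (22.70·0.2400 + 1.100·2.400) / 23.80 = 8.088/23.80 = 0.3398 mg/L.
Half-life 7.9 h → k = ln 2 / 7.9 = 0.08774 h⁻¹ = 2.106 d⁻¹.
After decay, C = 0.3398 × e^(−kt) = 0.3398 × 0.07449 = 0.02531 mg/L.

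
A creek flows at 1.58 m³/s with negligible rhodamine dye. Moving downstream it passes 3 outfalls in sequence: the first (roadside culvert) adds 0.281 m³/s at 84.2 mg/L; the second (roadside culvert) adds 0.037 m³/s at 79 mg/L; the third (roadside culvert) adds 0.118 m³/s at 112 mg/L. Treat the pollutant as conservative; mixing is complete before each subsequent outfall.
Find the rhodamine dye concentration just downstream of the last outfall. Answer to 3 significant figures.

19.7 mg/L

Below outfall 1: Q → 1.861 m³/s, C = (1.580·0 + 0.2810·84.20)/1.861 = 12.71 mg/L.
Below outfall 2: Q → 1.898 m³/s, C = (1.861·12.71 + 0.03700·79.00)/1.898 = 14.01 mg/L.
Below outfall 3: Q → 2.016 m³/s, C = (1.898·14.01 + 0.1180·112.0)/2.016 = 19.74 mg/L.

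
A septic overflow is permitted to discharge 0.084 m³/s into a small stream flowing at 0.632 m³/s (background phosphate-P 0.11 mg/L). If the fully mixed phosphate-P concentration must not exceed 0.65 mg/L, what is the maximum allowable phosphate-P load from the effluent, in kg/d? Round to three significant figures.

Mass balance at the limit: 0.6320·0.1100 + 0.08400·Cₑ = 0.7160·0.65 → Cₑ = 4.713 mg/L.
Load = 0.08400 m³/s × 4.713 g/m³ × 86 400 s/d = 34.20 kg/d.

34.2 kg/d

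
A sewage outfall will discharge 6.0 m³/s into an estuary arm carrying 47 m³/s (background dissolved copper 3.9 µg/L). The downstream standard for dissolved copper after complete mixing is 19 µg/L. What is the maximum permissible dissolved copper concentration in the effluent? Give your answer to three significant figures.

137 µg/L

At the limit, (Qr·Cr + Qe·Cₑ)/(Qr + Qe) = 19:
Cₑ = (53.00·19 − 47.00·3.900) / 6.000 = 137.3 µg/L.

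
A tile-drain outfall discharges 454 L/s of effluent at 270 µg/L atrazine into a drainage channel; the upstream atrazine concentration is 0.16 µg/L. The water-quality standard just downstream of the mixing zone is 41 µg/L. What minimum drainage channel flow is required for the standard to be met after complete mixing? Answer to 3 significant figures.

Set C_mix = 41: (Q·0.1600 + 454.0·270.0) / (Q + 454.0) = 41
→ Q = 454.0·(270.0 − 41)/(41 − 0.1600) = 2546 L/s.

2550 L/s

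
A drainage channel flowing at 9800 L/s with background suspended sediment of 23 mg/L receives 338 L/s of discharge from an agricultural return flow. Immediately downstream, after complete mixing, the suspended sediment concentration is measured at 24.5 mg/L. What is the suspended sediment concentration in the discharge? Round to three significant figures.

68.0 mg/L

Mass balance: 9800·23.00 + 338.0·Cₑ = 10140·24.50
→ Cₑ = (10140·24.50 − 9800·23.00) / 338.0 = 67.99 mg/L.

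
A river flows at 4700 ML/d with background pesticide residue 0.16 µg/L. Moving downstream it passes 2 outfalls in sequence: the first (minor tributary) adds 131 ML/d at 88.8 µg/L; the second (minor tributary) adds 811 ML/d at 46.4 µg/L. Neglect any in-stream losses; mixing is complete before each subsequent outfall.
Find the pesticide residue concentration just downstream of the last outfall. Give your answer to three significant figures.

After outfall 1: Q = 4700 + 131.0 = 4831 ML/d; C = (4700·0.1600 + 131.0·88.80)/4831 = 2.564 µg/L.
After outfall 2: Q = 4831 + 811.0 = 5642 ML/d; C = (4831·2.564 + 811.0·46.40)/5642 = 8.865 µg/L.

8.86 µg/L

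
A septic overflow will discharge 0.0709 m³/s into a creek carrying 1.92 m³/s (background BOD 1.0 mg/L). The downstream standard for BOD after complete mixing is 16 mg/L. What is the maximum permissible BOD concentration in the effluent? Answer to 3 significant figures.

422 mg/L

At the limit, (Qr·Cr + Qe·Cₑ)/(Qr + Qe) = 16:
Cₑ = (1.991·16 − 1.920·1.000) / 0.07090 = 422.2 mg/L.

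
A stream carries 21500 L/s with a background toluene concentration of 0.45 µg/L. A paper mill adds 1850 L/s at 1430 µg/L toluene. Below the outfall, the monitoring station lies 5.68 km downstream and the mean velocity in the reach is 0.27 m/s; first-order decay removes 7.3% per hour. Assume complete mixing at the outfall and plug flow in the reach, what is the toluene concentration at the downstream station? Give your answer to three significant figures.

73.0 µg/L

After mixing, C = (21500·0.4500 + 1850·1430) / 23350 = 2655000/23350 = 113.7 µg/L.
Travel time t = 5.68·1000 / 0.27 = 21040 s = 5.844 h.
7.3%/h lost → k = −ln(1 − 0.073) = 0.07580 h⁻¹.
After decay, C = 113.7 × e^(−kt) = 113.7 × 0.6421 = 73.02 µg/L.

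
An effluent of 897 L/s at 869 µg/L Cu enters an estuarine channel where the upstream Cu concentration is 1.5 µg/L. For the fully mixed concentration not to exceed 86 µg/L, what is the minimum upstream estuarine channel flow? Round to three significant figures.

8310 L/s

Set C_mix = 86: (Q·1.500 + 897.0·869.0) / (Q + 897.0) = 86
→ Q = 897.0·(869.0 − 86)/(86 − 1.500) = 8312 L/s.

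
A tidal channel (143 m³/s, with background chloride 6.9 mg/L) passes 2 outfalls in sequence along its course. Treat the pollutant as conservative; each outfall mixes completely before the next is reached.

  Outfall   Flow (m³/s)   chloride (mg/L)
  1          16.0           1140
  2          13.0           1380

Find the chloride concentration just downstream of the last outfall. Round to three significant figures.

216 mg/L

After outfall 1: Q = 143.0 + 16.00 = 159.0 m³/s; C = (143.0·6.900 + 16.00·1140)/159.0 = 120.9 mg/L.
After outfall 2: Q = 159.0 + 13.00 = 172.0 m³/s; C = (159.0·120.9 + 13.00·1380)/172.0 = 216.1 mg/L.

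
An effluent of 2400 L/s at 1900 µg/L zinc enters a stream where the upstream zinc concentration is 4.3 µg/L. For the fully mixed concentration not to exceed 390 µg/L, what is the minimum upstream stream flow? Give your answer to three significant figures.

Set C_mix = 390: (Q·4.300 + 2400·1900) / (Q + 2400) = 390
→ Q = 2400·(1900 − 390)/(390 − 4.300) = 9396 L/s.

9400 L/s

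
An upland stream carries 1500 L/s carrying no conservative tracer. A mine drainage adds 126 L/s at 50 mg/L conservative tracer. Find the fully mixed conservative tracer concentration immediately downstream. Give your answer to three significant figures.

3.87 mg/L

Flow-weighted average: C = (1500·0 + 126.0·50.00) / 1626 = 6300/1626 = 3.875 mg/L.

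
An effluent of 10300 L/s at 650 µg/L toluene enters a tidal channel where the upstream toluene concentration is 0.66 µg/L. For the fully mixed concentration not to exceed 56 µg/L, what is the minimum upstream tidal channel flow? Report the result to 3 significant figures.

Set C_mix = 56: (Q·0.6600 + 10300·650.0) / (Q + 10300) = 56
→ Q = 10300·(650.0 − 56)/(56 − 0.6600) = 110600 L/s.

111000 L/s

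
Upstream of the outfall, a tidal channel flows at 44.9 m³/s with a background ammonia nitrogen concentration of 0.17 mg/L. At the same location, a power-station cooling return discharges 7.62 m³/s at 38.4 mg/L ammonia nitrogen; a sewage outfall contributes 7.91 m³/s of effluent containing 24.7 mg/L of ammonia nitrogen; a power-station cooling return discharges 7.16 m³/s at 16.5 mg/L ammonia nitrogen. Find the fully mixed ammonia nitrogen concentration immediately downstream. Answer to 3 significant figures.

After mixing, C = (44.90·0.1700 + 7.620·38.40 + 7.910·24.70 + 7.160·16.50) / 67.59 = 613.8/67.59 = 9.081 mg/L.

9.08 mg/L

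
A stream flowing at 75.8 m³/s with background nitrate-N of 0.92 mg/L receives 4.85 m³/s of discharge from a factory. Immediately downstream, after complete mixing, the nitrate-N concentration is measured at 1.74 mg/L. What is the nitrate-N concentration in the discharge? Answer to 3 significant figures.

14.6 mg/L

Mass balance: 75.80·0.9200 + 4.850·Cₑ = 80.65·1.740
→ Cₑ = (80.65·1.740 − 75.80·0.9200) / 4.850 = 14.56 mg/L.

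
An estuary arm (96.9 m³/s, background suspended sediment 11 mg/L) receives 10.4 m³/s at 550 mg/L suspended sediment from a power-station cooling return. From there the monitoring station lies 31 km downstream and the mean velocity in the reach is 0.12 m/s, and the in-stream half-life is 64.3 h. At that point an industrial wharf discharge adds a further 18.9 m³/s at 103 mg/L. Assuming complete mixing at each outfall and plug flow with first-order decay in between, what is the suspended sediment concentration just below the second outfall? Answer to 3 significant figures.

Conservation of mass: C = (96.90·11.00 + 10.40·550.0) / 107.3 = 6786/107.3 = 63.24 mg/L; combined flow 107.3 m³/s.
Travel time t = 31·1000 / 0.12 = 258300 s = 71.76 h.
Half-life 64.3 h → k = ln 2 / 64.3 = 0.01078 h⁻¹ = 0.2587 d⁻¹.
First-order decay: C = 63.24·exp(−k·t) = 63.24·0.4614 = 29.18 mg/L.
Second outfall: C = (107.3·29.18 + 18.90·103.0)/126.2 = 40.23 mg/L.

40.2 mg/L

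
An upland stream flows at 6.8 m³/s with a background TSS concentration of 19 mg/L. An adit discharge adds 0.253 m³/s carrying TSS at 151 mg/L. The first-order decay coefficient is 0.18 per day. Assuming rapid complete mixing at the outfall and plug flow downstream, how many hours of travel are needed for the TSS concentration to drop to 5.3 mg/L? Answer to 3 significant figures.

Conservation of mass: C = (6.800·19.00 + 0.2530·151.0) / 7.053 = 167.4/7.053 = 23.74 mg/L.
23.74·exp(−k·t) = 5.3 → t = ln(23.74/5.3)/k = 719600 s = 199.9 h.

200 h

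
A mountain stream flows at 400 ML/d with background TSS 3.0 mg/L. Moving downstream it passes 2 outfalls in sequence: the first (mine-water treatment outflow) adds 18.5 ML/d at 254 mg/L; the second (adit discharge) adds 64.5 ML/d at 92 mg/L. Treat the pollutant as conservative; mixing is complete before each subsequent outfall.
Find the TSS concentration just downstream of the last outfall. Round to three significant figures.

24.5 mg/L

After outfall 1: Q = 400.0 + 18.50 = 418.5 ML/d; C = (400.0·3.000 + 18.50·254.0)/418.5 = 14.10 mg/L.
After outfall 2: Q = 418.5 + 64.50 = 483.0 ML/d; C = (418.5·14.10 + 64.50·92.00)/483.0 = 24.50 mg/L.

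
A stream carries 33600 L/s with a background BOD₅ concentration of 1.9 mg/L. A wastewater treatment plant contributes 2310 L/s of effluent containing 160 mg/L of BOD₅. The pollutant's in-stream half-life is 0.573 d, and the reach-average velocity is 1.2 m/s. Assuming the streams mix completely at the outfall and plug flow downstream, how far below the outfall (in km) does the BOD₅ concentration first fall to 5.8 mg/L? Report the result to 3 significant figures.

Mass balance: C = (33600·1.900 + 2310·160.0) / 35910 = 433400/35910 = 12.07 mg/L.
Half-life 0.573 d → k = ln 2 / 0.573 = 1.210 d⁻¹.
Set 12.07·exp(−k·t) = 5.8 → t = ln(12.07/5.8)/k = 52350 s = 14.54 h.
Distance = v·t = 1.2·52350 = 62810 m = 62.81 km.

62.8 km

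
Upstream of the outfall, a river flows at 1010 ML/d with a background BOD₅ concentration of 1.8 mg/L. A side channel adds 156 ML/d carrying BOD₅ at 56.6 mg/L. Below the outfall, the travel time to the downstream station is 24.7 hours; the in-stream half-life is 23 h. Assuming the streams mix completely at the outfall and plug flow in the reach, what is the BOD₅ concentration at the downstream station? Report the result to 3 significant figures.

Mixed concentration C = ΣQC/ΣQ = (1010·1.800 + 156.0·56.60) / 1166 = 10650/1166 = 9.132 mg/L.
Half-life 23 h → k = ln 2 / 23 = 0.03014 h⁻¹ = 0.7233 d⁻¹.
Decay over the reach: 9.132·exp(−kt) = 9.132·0.4750 = 4.338 mg/L.

4.34 mg/L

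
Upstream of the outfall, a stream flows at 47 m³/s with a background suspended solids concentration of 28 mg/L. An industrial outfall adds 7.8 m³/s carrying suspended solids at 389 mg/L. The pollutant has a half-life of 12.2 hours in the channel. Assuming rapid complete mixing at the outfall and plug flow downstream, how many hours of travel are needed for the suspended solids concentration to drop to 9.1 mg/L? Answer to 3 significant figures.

After mixing, C = (47.00·28.00 + 7.800·389.0) / 54.80 = 4350/54.80 = 79.38 mg/L.
Half-life 12.2 h → k = ln 2 / 12.2 = 0.05682 h⁻¹ = 1.364 d⁻¹.
79.38·exp(−k·t) = 9.1 → t = ln(79.38/9.1)/k = 137200 s = 38.12 h.

38.1 h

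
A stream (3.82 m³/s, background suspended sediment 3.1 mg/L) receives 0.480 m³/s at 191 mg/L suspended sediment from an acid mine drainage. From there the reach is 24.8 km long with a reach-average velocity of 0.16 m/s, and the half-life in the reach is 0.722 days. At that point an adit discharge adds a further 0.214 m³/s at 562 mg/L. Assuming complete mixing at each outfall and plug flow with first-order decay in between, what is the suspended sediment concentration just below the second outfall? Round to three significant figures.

Flow-weighted average: C = (3.820·3.100 + 0.4800·191.0) / 4.300 = 103.5/4.300 = 24.07 mg/L; combined flow 4.300 m³/s.
Travel time t = 24.8·1000 / 0.16 = 155000 s = 43.06 h.
Half-life 0.722 d → k = ln 2 / 0.722 = 0.9600 d⁻¹.
Decay over the reach: 24.07·exp(−kt) = 24.07·0.1787 = 4.301 mg/L.
At the second outfall, C = (4.300·4.301 + 0.2140·562.0) / (4.300 + 0.2140) = 30.74 mg/L.

30.7 mg/L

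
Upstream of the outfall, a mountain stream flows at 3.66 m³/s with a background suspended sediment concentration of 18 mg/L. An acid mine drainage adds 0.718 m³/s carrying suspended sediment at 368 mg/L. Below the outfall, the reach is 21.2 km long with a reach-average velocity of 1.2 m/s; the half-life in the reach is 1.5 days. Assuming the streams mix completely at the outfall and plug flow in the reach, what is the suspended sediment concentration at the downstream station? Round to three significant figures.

68.6 mg/L

Mixed concentration C = ΣQC/ΣQ = (3.660·18.00 + 0.7180·368.0) / 4.378 = 330.1/4.378 = 75.40 mg/L.
Travel time t = 21.2·1000 / 1.2 = 17670 s = 4.907 h.
Half-life 1.5 d → k = ln 2 / 1.5 = 0.4621 d⁻¹.
Decay over the reach: 75.40·exp(−kt) = 75.40·0.9098 = 68.60 mg/L.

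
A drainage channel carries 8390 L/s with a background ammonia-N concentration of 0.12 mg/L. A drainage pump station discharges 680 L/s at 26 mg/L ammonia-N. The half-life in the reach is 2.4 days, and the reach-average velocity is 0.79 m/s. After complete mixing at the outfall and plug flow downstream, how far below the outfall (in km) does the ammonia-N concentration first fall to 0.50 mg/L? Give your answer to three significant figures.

335 km

After mixing, C = (8390·0.1200 + 680.0·26.00) / 9070 = 18690/9070 = 2.060 mg/L.
Half-life 2.4 d → k = ln 2 / 2.4 = 0.2888 d⁻¹.
Set 2.060·exp(−k·t) = 0.50 → t = ln(2.060/0.50)/k = 423600 s = 117.7 h.
Distance = v·t = 0.79·423600 = 334600 m = 334.6 km.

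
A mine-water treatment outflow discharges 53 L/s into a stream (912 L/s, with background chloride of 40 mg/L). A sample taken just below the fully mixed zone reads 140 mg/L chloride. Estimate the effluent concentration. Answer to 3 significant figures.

1860 mg/L

Mass balance: 912.0·40.00 + 53.00·Cₑ = 965.0·140.0
→ Cₑ = (965.0·140.0 − 912.0·40.00) / 53.00 = 1861 mg/L.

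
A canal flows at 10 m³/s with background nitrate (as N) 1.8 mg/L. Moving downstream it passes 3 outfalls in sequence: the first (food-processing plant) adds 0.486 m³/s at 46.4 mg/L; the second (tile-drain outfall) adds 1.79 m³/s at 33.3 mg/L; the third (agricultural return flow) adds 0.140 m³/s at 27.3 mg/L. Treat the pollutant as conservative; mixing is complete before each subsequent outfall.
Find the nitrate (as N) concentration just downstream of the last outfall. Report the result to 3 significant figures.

8.37 mg/L

Below outfall 1: Q → 10.49 m³/s, C = (10.00·1.800 + 0.4860·46.40)/10.49 = 3.867 mg/L.
Below outfall 2: Q → 12.28 m³/s, C = (10.49·3.867 + 1.790·33.30)/12.28 = 8.159 mg/L.
Below outfall 3: Q → 12.42 m³/s, C = (12.28·8.159 + 0.1400·27.30)/12.42 = 8.375 mg/L.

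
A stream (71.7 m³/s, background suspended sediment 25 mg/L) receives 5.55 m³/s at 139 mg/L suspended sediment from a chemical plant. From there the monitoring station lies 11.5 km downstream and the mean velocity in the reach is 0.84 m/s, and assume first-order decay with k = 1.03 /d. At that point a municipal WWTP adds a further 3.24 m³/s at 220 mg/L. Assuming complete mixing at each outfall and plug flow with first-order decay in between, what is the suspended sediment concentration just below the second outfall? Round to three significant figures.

Flow-weighted average: C = (71.70·25.00 + 5.550·139.0) / 77.25 = 2564/77.25 = 33.19 mg/L; combined flow 77.25 m³/s.
Travel time t = 11.5·1000 / 0.84 = 13690 s = 3.803 h.
First-order decay: C = 33.19·exp(−k·t) = 33.19·0.8494 = 28.19 mg/L.
Second outfall: C = (77.25·28.19 + 3.240·220.0)/80.49 = 35.91 mg/L.

35.9 mg/L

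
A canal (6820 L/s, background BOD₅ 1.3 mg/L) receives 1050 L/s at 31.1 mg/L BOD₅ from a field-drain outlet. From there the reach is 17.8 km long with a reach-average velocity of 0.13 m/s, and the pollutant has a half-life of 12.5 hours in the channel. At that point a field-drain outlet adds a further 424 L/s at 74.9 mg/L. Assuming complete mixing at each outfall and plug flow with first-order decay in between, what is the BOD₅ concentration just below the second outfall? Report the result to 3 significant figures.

4.44 mg/L

Mass balance: C = (6820·1.300 + 1050·31.10) / 7870 = 41520/7870 = 5.276 mg/L; combined flow 7870 L/s.
Travel time t = 17.8·1000 / 0.13 = 136900 s = 38.03 h.
Half-life 12.5 h → k = ln 2 / 12.5 = 0.05545 h⁻¹ = 1.331 d⁻¹.
Applying C = C₀e^(−kt): 5.276 × 0.1214 = 0.6402 mg/L.
At the second outfall, C = (7870·0.6402 + 424.0·74.90) / (7870 + 424.0) = 4.436 mg/L.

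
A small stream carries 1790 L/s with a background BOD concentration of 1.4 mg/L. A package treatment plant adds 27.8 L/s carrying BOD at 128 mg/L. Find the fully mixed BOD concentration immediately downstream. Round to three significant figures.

3.34 mg/L

Flow-weighted average: C = (1790·1.400 + 27.80·128.0) / 1818 = 6064/1818 = 3.336 mg/L.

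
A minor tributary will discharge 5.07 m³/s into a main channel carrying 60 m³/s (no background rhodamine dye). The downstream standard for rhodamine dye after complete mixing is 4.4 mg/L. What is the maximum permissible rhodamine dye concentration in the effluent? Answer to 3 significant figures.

At the limit, (Qr·Cr + Qe·Cₑ)/(Qr + Qe) = 4.4:
Cₑ = (65.07·4.4 − 60.00·0) / 5.070 = 56.47 mg/L.

56.5 mg/L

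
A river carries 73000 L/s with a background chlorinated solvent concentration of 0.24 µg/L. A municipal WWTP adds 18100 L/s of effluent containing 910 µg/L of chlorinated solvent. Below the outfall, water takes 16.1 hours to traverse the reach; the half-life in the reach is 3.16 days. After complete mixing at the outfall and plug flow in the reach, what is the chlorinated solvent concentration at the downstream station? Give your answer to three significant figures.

Mass balance: C = (73000·0.2400 + 18100·910.0) / 91100 = 16490000/91100 = 181.0 µg/L.
Half-life 3.16 d → k = ln 2 / 3.16 = 0.2194 d⁻¹.
After decay, C = 181.0 × e^(−kt) = 181.0 × 0.8632 = 156.2 µg/L.

156 µg/L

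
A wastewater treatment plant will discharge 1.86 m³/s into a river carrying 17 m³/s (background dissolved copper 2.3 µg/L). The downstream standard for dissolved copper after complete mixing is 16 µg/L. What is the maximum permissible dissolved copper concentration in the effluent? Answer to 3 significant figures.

At the limit, (Qr·Cr + Qe·Cₑ)/(Qr + Qe) = 16:
Cₑ = (18.86·16 − 17.00·2.300) / 1.860 = 141.2 µg/L.

141 µg/L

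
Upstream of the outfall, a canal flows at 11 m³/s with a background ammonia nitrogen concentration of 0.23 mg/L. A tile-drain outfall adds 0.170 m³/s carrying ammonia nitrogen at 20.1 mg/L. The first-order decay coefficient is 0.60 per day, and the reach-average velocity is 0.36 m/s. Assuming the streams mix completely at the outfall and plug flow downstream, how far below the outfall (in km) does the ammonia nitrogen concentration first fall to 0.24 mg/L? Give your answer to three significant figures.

41.3 km

Conservation of mass: C = (11.00·0.2300 + 0.1700·20.10) / 11.17 = 5.947/11.17 = 0.5324 mg/L.
Set 0.5324·exp(−k·t) = 0.24 → t = ln(0.5324/0.24)/k = 114700 s = 31.87 h.
Distance = v·t = 0.36·114700 = 41300 m = 41.30 km.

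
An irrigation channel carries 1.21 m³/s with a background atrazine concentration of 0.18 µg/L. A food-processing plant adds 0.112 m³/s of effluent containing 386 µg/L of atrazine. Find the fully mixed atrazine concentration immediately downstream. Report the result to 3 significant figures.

Mixed concentration C = ΣQC/ΣQ = (1.210·0.1800 + 0.1120·386.0) / 1.322 = 43.45/1.322 = 32.87 µg/L.

32.9 µg/L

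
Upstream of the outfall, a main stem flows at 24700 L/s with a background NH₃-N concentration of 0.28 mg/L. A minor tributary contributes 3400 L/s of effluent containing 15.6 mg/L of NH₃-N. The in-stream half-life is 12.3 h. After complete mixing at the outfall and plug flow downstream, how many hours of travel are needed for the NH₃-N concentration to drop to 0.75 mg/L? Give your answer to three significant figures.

Conservation of mass: C = (24700·0.2800 + 3400·15.60) / 28100 = 59960/28100 = 2.134 mg/L.
Half-life 12.3 h → k = ln 2 / 12.3 = 0.05635 h⁻¹ = 1.352 d⁻¹.
2.134·exp(−k·t) = 0.75 → t = ln(2.134/0.75)/k = 66790 s = 18.55 h.

18.6 h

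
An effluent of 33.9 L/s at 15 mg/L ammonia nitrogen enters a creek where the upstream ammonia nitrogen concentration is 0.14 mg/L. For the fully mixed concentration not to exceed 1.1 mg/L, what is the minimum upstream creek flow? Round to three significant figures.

Set C_mix = 1.1: (Q·0.1400 + 33.90·15.00) / (Q + 33.90) = 1.1
→ Q = 33.90·(15.00 − 1.1)/(1.1 − 0.1400) = 490.8 L/s.

491 L/s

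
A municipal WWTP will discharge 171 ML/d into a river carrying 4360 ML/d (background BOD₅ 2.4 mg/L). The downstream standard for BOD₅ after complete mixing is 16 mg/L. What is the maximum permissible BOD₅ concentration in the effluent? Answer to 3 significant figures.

363 mg/L

At the limit, (Qr·Cr + Qe·Cₑ)/(Qr + Qe) = 16:
Cₑ = (4531·16 − 4360·2.400) / 171.0 = 362.8 mg/L.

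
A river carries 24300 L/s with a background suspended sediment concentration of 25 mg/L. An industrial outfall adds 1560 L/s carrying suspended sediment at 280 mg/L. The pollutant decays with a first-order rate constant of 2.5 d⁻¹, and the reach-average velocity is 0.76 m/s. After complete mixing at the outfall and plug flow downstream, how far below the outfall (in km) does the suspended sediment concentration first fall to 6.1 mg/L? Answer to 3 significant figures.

49.6 km

Conservation of mass: C = (24300·25.00 + 1560·280.0) / 25860 = 1044000/25860 = 40.38 mg/L.
Set 40.38·exp(−k·t) = 6.1 → t = ln(40.38/6.1)/k = 65320 s = 18.15 h.
Distance = v·t = 0.76·65320 = 49650 m = 49.65 km.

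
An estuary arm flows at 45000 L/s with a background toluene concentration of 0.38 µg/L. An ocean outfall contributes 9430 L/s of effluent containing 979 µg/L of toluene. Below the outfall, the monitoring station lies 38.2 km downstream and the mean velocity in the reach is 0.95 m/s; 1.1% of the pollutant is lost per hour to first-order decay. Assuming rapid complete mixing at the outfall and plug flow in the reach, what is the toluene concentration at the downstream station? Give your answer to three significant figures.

150 µg/L

After mixing, C = (45000·0.3800 + 9430·979.0) / 54430 = 9249000/54430 = 169.9 µg/L.
Travel time t = 38.2·1000 / 0.95 = 40210 s = 11.17 h.
1.1%/h lost → k = −ln(1 − 0.011) = 0.01106 h⁻¹.
First-order decay: C = 169.9·exp(−k·t) = 169.9·0.8838 = 150.2 µg/L.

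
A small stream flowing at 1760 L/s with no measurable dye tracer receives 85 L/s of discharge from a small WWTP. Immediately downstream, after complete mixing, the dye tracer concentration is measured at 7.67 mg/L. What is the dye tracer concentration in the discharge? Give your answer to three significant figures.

Mass balance: 1760·0 + 85.00·Cₑ = 1845·7.670
→ Cₑ = (1845·7.670 − 1760·0) / 85.00 = 166.5 mg/L.

166 mg/L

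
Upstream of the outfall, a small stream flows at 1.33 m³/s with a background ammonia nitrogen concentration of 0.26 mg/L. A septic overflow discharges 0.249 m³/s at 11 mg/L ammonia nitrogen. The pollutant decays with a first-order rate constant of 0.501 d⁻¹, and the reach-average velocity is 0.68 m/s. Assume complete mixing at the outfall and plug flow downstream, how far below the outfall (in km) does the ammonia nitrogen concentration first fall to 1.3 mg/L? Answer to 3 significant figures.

47.8 km

Mass balance: C = (1.330·0.2600 + 0.2490·11.00) / 1.579 = 3.085/1.579 = 1.954 mg/L.
Set 1.954·exp(−k·t) = 1.3 → t = ln(1.954/1.3)/k = 70250 s = 19.51 h.
Distance = v·t = 0.68·70250 = 47770 m = 47.77 km.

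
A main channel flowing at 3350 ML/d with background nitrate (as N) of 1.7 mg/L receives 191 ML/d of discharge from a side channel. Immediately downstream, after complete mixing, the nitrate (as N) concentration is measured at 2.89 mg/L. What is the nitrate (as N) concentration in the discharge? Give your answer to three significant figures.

Mass balance: 3350·1.700 + 191.0·Cₑ = 3541·2.890
→ Cₑ = (3541·2.890 − 3350·1.700) / 191.0 = 23.76 mg/L.

23.8 mg/L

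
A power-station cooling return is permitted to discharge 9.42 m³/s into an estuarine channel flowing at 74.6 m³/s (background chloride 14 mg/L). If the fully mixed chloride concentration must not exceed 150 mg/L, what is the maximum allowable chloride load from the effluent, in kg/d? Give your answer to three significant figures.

999000 kg/d

Mass balance at the limit: 74.60·14.00 + 9.420·Cₑ = 84.02·150 → Cₑ = 1227 mg/L.
Load = 9.420 m³/s × 1227 g/m³ × 86 400 s/d = 998700 kg/d.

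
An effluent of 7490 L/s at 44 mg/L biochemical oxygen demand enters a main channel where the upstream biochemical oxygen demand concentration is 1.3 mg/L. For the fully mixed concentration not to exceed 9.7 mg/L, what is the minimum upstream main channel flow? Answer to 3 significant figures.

30600 L/s

Set C_mix = 9.7: (Q·1.300 + 7490·44.00) / (Q + 7490) = 9.7
→ Q = 7490·(44.00 − 9.7)/(9.7 − 1.300) = 30580 L/s.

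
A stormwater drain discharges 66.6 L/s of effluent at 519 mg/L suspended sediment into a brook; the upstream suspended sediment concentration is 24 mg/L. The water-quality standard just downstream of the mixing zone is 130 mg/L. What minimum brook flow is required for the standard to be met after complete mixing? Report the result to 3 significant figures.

244 L/s

Set C_mix = 130: (Q·24.00 + 66.60·519.0) / (Q + 66.60) = 130
→ Q = 66.60·(519.0 − 130)/(130 − 24.00) = 244.4 L/s.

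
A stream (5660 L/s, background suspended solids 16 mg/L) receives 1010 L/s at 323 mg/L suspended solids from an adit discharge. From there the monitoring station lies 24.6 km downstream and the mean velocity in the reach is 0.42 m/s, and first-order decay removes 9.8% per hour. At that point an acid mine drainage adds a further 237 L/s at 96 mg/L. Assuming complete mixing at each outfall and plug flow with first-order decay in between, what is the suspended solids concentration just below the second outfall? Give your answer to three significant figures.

14.6 mg/L

Mixed concentration C = ΣQC/ΣQ = (5660·16.00 + 1010·323.0) / 6670 = 416800/6670 = 62.49 mg/L; combined flow 6670 L/s.
Travel time t = 24.6·1000 / 0.42 = 58570 s = 16.27 h.
9.8%/h lost → k = −ln(1 − 0.098) = 0.1031 h⁻¹.
First-order decay: C = 62.49·exp(−k·t) = 62.49·0.1867 = 11.67 mg/L.
Second outfall: C = (6670·11.67 + 237.0·96.00)/6907 = 14.56 mg/L.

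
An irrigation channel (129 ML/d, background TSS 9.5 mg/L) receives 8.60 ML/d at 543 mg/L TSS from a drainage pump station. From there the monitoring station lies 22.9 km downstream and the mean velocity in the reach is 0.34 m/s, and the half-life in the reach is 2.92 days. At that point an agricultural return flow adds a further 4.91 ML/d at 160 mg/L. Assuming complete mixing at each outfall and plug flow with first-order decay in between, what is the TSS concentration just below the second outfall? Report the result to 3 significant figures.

Flow-weighted average: C = (129.0·9.500 + 8.600·543.0) / 137.6 = 5895/137.6 = 42.84 mg/L; combined flow 137.6 ML/d.
Travel time t = 22.9·1000 / 0.34 = 67350 s = 18.71 h.
Half-life 2.92 d → k = ln 2 / 2.92 = 0.2374 d⁻¹.
After decay, C = 42.84 × e^(−kt) = 42.84 × 0.8311 = 35.61 mg/L.
Second outfall: C = (137.6·35.61 + 4.910·160.0)/142.5 = 39.89 mg/L.

39.9 mg/L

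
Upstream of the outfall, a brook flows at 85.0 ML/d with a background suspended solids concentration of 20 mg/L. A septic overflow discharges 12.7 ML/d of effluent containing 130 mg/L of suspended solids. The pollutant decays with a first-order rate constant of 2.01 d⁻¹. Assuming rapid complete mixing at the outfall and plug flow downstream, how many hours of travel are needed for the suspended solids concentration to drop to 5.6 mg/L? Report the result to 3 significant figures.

21.6 h

Mixed concentration C = ΣQC/ΣQ = (85.00·20.00 + 12.70·130.0) / 97.70 = 3351/97.70 = 34.30 mg/L.
34.30·exp(−k·t) = 5.6 → t = ln(34.30/5.6)/k = 77900 s = 21.64 h.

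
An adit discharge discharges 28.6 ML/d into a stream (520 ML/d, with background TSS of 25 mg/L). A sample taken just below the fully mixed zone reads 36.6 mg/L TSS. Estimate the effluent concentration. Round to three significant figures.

248 mg/L

Mass balance: 520.0·25.00 + 28.60·Cₑ = 548.6·36.60
→ Cₑ = (548.6·36.60 − 520.0·25.00) / 28.60 = 247.5 mg/L.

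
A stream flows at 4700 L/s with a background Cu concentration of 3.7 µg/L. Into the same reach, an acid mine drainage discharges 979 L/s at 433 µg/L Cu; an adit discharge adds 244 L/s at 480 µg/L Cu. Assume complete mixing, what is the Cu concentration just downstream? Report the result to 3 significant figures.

Flow-weighted average: C = (4700·3.700 + 979.0·433.0 + 244.0·480.0) / 5923 = 558400/5923 = 94.28 µg/L.

94.3 µg/L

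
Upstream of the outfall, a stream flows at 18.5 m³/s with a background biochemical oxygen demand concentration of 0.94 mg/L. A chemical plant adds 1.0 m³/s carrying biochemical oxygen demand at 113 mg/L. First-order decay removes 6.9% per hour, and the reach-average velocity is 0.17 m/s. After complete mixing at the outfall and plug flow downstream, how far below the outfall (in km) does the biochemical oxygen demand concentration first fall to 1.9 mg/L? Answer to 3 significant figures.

10.8 km

Mixed concentration C = ΣQC/ΣQ = (18.50·0.9400 + 1.000·113.0) / 19.50 = 130.4/19.50 = 6.687 mg/L.
6.9%/h lost → k = −ln(1 − 0.069) = 0.07150 h⁻¹.
Set 6.687·exp(−k·t) = 1.9 → t = ln(6.687/1.9)/k = 63360 s = 17.60 h.
Distance = v·t = 0.17·63360 = 10770 m = 10.77 km.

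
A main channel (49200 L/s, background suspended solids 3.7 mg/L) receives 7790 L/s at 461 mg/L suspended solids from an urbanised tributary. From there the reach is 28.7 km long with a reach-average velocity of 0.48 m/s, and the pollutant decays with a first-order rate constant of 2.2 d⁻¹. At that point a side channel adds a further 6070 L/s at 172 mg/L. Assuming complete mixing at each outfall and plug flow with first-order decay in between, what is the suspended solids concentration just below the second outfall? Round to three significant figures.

Conservation of mass: C = (49200·3.700 + 7790·461.0) / 56990 = 3773000/56990 = 66.21 mg/L; combined flow 56990 L/s.
Travel time t = 28.7·1000 / 0.48 = 59790 s = 16.61 h.
First-order decay: C = 66.21·exp(−k·t) = 66.21·0.2182 = 14.44 mg/L.
Second outfall: C = (56990·14.44 + 6070·172.0)/63060 = 29.61 mg/L.

29.6 mg/L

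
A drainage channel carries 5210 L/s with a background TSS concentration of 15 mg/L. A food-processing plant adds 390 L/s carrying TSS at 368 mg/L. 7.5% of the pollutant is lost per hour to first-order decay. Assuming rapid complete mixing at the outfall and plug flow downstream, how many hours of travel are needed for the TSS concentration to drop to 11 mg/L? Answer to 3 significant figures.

Mass balance: C = (5210·15.00 + 390.0·368.0) / 5600 = 221700/5600 = 39.58 mg/L.
7.5%/h lost → k = −ln(1 − 0.075) = 0.07796 h⁻¹.
39.58·exp(−k·t) = 11 → t = ln(39.58/11)/k = 59130 s = 16.43 h.

16.4 h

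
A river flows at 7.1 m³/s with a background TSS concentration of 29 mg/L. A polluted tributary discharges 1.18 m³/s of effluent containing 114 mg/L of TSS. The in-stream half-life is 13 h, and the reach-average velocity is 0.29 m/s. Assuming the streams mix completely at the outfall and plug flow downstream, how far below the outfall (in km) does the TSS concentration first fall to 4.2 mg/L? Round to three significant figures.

44.7 km

Flow-weighted average: C = (7.100·29.00 + 1.180·114.0) / 8.280 = 340.4/8.280 = 41.11 mg/L.
Half-life 13 h → k = ln 2 / 13 = 0.05332 h⁻¹ = 1.280 d⁻¹.
Set 41.11·exp(−k·t) = 4.2 → t = ln(41.11/4.2)/k = 154000 s = 42.78 h.
Distance = v·t = 0.29·154000 = 44670 m = 44.67 km.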